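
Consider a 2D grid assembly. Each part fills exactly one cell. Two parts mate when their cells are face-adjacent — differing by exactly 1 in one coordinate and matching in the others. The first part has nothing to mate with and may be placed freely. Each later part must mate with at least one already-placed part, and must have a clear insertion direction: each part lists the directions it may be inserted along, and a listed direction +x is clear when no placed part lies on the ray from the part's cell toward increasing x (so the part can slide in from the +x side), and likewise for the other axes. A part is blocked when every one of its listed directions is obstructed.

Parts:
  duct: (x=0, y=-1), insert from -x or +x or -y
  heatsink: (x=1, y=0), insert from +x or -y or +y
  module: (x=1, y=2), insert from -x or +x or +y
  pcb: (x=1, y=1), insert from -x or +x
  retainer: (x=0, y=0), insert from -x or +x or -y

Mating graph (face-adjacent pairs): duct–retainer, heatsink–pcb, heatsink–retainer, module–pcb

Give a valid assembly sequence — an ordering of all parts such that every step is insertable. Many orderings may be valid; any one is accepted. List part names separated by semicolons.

retainer; heatsink; pcb; duct; module

1. retainer@(0, 0) [-x clear] — {retainer}
2. heatsink@(1, 0) [+x clear] — {heatsink, retainer}
3. pcb@(1, 1) [-x clear] — {heatsink, pcb, retainer}
4. duct@(0, -1) [-x clear] — {duct, heatsink, pcb, retainer}
5. module@(1, 2) [-x clear] — {duct, heatsink, module, pcb, retainer}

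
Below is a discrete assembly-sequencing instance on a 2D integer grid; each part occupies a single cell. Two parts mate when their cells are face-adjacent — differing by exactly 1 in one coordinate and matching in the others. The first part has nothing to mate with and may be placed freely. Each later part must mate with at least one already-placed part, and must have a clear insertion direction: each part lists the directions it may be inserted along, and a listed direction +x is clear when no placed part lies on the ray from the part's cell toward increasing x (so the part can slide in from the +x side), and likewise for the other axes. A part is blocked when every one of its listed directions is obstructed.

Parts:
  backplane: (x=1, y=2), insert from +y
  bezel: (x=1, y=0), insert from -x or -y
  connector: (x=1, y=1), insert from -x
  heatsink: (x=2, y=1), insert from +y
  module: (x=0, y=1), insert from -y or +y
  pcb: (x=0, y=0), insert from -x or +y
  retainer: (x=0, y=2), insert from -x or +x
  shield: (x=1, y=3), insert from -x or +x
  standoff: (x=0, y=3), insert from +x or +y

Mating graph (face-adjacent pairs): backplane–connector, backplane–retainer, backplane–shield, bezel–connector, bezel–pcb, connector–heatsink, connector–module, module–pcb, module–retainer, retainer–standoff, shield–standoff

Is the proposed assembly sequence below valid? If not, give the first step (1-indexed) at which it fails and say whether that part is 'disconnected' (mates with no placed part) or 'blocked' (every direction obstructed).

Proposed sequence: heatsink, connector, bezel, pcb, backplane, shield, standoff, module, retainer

Invalid at step 8 (blocked)

1. heatsink@(2, 1) [+y clear] — {heatsink}
2. connector@(1, 1) [-x clear] — {connector, heatsink}
3. bezel@(1, 0) [-x clear] — {bezel, connector, heatsink}
4. pcb@(0, 0) [-x clear] — {bezel, connector, heatsink, pcb}
5. backplane@(1, 2) [+y clear] — {backplane, bezel, connector, heatsink, pcb}
6. shield@(1, 3) [-x clear] — {backplane, bezel, connector, heatsink, pcb, shield}
7. standoff@(0, 3) [+y clear] — {backplane, bezel, connector, heatsink, pcb, shield, standoff}
8. module@(0, 1) — -y/+y all obstructed ⇒ blocked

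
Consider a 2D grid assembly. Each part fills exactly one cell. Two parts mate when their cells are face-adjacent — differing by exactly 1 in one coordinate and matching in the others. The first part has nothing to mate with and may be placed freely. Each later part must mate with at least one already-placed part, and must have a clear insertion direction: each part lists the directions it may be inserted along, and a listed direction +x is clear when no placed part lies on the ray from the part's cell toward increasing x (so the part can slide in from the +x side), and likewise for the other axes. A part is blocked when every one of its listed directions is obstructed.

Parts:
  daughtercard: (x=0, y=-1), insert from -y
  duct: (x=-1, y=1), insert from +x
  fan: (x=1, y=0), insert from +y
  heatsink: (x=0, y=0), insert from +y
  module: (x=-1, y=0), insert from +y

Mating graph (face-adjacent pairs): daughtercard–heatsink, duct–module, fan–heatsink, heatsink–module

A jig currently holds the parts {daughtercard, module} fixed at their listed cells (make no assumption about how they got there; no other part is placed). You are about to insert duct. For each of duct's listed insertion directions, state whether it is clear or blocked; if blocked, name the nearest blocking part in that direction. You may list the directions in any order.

+x: ray from duct(-1, 1) has no placed part ⇒ clear

+x: clear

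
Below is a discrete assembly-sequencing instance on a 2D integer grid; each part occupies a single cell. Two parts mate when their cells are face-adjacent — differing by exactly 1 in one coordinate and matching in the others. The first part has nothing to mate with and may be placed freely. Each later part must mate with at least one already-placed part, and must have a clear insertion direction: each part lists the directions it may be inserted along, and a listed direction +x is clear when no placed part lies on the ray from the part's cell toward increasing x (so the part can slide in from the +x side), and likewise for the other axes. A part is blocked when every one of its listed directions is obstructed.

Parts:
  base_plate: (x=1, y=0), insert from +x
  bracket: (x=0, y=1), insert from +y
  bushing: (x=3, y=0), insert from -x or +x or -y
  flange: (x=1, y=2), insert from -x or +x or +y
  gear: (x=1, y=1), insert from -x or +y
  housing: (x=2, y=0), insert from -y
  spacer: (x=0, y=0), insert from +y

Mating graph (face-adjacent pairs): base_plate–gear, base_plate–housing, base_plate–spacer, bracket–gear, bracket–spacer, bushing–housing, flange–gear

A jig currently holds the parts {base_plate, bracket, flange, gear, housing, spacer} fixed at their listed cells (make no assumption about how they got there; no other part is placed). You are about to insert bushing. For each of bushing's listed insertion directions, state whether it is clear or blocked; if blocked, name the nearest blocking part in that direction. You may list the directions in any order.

-x: nearest on ray is housing@(2, 0) ⇒ blocked
+x: ray from bushing(3, 0) has no placed part ⇒ clear
-y: ray from bushing(3, 0) has no placed part ⇒ clear

+x: clear; -x: blocked by housing; -y: clear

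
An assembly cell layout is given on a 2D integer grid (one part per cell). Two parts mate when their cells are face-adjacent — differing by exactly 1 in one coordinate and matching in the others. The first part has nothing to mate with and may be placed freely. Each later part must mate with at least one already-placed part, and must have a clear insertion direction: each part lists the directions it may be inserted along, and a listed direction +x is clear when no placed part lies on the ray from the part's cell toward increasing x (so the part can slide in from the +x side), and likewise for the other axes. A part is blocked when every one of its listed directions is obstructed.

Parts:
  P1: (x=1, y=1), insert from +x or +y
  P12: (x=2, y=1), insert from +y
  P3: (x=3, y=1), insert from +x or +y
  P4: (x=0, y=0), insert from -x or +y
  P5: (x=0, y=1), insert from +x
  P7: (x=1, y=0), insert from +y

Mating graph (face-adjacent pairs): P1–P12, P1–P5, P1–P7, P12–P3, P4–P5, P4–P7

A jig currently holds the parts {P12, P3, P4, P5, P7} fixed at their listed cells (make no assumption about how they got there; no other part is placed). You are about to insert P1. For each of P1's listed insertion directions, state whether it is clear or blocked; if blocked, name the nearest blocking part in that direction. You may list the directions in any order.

+x: nearest on ray is P12@(2, 1) ⇒ blocked
+y: ray from P1(1, 1) has no placed part ⇒ clear

+x: blocked by P12; +y: clear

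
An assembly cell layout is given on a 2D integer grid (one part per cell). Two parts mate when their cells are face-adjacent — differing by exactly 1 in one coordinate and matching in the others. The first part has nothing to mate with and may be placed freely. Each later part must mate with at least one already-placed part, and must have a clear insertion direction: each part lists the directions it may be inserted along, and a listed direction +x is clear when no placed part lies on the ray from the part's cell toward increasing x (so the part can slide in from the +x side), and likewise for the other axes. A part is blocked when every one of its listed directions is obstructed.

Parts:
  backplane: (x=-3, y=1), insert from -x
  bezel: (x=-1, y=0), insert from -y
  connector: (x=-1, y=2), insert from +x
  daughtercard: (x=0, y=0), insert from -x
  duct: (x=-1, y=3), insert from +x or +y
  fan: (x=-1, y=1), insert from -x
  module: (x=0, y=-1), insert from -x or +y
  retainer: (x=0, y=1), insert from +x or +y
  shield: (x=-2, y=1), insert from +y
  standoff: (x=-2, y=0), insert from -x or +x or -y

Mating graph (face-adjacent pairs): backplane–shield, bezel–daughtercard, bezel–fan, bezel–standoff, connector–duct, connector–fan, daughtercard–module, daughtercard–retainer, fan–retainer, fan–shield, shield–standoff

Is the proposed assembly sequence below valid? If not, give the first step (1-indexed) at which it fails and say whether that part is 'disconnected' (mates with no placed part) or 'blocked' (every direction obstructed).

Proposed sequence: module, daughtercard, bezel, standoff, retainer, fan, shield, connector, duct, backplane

Valid

1. module@(0, -1) [-x clear] — {module}
2. daughtercard@(0, 0) [-x clear] — {daughtercard, module}
3. bezel@(-1, 0) [-y clear] — {bezel, daughtercard, module}
4. standoff@(-2, 0) [-x clear] — {bezel, daughtercard, module, standoff}
5. retainer@(0, 1) [+x clear] — {bezel, daughtercard, module, retainer, standoff}
6. fan@(-1, 1) [-x clear] — {bezel, daughtercard, fan, module, retainer, standoff}
7. shield@(-2, 1) [+y clear] — {bezel, daughtercard, fan, module, retainer, shield, standoff}
8. connector@(-1, 2) [+x clear] — {bezel, connector, daughtercard, fan, module, retainer, shield, standoff}
9. duct@(-1, 3) [+x clear] — {bezel, connector, daughtercard, duct, fan, module, retainer, shield, standoff}
10. backplane@(-3, 1) [-x clear] — {backplane, bezel, connector, daughtercard, duct, fan, module, retainer, shield, standoff}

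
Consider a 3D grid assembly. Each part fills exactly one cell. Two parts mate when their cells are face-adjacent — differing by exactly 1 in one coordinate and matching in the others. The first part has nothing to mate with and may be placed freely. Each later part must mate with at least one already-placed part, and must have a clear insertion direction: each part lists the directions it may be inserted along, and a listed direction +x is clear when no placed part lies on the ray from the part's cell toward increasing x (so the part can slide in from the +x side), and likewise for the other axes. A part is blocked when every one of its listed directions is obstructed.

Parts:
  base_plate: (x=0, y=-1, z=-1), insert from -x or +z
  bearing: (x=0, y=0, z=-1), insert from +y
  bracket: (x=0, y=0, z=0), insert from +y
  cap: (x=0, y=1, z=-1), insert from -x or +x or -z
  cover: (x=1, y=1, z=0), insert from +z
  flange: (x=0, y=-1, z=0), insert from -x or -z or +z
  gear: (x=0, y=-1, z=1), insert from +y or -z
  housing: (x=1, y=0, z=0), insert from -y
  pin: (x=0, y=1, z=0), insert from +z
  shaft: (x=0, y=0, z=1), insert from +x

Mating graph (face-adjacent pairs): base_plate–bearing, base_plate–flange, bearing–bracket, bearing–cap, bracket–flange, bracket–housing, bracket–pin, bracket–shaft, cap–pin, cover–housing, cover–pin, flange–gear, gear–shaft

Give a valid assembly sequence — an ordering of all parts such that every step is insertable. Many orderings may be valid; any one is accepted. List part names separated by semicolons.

1. housing@(1, 0, 0) [-y clear] — {housing}
2. cover@(1, 1, 0) [+z clear] — {cover, housing}
3. bracket@(0, 0, 0) [+y clear] — {bracket, cover, housing}
4. pin@(0, 1, 0) [+z clear] — {bracket, cover, housing, pin}
5. bearing@(0, 0, -1) [+y clear] — {bearing, bracket, cover, housing, pin}
6. base_plate@(0, -1, -1) [-x clear] — {base_plate, bearing, bracket, cover, housing, pin}
7. cap@(0, 1, -1) [-x clear] — {base_plate, bearing, bracket, cap, cover, housing, pin}
8. flange@(0, -1, 0) [-x clear] — {base_plate, bearing, bracket, cap, cover, flange, housing, pin}
9. gear@(0, -1, 1) [+y clear] — {base_plate, bearing, bracket, cap, cover, flange, gear, housing, pin}
10. shaft@(0, 0, 1) [+x clear] — {base_plate, bearing, bracket, cap, cover, flange, gear, housing, pin, shaft}

housing; cover; bracket; pin; bearing; base_plate; cap; flange; gear; shaft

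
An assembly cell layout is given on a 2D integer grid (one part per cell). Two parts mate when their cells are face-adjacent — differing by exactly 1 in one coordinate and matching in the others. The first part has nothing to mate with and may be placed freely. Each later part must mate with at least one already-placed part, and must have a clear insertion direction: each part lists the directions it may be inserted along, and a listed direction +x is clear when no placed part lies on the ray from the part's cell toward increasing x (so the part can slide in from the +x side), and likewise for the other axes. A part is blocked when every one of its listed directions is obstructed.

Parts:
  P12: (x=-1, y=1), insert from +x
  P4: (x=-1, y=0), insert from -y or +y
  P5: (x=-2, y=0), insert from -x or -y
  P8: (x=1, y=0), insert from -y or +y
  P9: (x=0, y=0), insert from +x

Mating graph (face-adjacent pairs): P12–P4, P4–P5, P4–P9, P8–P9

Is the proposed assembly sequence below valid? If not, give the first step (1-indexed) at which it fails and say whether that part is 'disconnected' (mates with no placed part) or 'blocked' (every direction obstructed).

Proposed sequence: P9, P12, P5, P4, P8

1. P9@(0, 0) [+x clear] — {P9}
2. P12@(-1, 1) — no placed neighbour ⇒ disconnected

Invalid at step 2 (disconnected)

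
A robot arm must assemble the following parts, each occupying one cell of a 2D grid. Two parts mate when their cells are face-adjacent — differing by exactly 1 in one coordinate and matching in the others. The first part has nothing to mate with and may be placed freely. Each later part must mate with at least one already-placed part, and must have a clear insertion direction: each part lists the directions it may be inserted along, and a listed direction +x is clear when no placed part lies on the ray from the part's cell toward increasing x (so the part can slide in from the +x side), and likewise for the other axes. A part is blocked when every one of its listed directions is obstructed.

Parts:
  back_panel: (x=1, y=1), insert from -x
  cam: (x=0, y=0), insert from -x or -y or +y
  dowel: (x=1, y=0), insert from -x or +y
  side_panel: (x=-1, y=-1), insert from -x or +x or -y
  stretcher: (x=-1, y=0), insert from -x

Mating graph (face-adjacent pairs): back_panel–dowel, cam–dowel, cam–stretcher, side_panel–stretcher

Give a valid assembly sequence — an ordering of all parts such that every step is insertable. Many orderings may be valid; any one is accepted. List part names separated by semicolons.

stretcher; side_panel; cam; dowel; back_panel

1. stretcher@(-1, 0) [-x clear] — {stretcher}
2. side_panel@(-1, -1) [-x clear] — {side_panel, stretcher}
3. cam@(0, 0) [-y clear] — {cam, side_panel, stretcher}
4. dowel@(1, 0) [+y clear] — {cam, dowel, side_panel, stretcher}
5. back_panel@(1, 1) [-x clear] — {back_panel, cam, dowel, side_panel, stretcher}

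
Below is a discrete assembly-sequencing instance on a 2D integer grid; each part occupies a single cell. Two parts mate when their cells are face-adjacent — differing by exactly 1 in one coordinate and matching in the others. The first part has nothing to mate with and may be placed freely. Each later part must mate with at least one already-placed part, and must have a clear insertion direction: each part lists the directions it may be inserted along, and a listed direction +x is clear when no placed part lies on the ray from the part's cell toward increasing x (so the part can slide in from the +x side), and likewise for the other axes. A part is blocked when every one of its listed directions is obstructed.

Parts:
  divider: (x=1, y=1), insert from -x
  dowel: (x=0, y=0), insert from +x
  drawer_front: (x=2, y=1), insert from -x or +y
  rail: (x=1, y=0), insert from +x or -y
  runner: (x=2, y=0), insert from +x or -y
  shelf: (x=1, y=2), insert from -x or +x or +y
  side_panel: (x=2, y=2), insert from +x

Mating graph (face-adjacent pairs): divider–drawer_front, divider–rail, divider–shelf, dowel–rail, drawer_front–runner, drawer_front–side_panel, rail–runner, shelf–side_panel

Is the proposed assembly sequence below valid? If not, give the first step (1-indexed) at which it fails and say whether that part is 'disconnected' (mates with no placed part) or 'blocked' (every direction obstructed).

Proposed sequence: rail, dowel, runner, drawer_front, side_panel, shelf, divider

Invalid at step 2 (blocked)

1. rail@(1, 0) [+x clear] — {rail}
2. dowel@(0, 0) — +x all obstructed ⇒ blocked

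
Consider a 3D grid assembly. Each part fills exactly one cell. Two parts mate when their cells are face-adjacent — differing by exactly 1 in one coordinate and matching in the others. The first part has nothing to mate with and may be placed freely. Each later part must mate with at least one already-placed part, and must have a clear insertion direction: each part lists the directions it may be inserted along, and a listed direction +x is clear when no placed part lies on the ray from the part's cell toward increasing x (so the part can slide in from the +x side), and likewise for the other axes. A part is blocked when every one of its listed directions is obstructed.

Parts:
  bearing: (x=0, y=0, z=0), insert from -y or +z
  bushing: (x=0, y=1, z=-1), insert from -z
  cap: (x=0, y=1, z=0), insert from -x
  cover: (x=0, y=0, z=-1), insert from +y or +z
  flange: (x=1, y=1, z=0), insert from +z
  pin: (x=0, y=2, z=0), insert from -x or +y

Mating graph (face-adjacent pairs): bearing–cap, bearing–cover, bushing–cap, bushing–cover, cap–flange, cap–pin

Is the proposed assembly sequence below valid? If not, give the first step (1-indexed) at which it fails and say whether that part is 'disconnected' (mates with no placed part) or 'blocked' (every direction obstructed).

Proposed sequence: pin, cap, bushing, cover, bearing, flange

Valid

1. pin@(0, 2, 0) [-x clear] — {pin}
2. cap@(0, 1, 0) [-x clear] — {cap, pin}
3. bushing@(0, 1, -1) [-z clear] — {bushing, cap, pin}
4. cover@(0, 0, -1) [+z clear] — {bushing, cap, cover, pin}
5. bearing@(0, 0, 0) [-y clear] — {bearing, bushing, cap, cover, pin}
6. flange@(1, 1, 0) [+z clear] — {bearing, bushing, cap, cover, flange, pin}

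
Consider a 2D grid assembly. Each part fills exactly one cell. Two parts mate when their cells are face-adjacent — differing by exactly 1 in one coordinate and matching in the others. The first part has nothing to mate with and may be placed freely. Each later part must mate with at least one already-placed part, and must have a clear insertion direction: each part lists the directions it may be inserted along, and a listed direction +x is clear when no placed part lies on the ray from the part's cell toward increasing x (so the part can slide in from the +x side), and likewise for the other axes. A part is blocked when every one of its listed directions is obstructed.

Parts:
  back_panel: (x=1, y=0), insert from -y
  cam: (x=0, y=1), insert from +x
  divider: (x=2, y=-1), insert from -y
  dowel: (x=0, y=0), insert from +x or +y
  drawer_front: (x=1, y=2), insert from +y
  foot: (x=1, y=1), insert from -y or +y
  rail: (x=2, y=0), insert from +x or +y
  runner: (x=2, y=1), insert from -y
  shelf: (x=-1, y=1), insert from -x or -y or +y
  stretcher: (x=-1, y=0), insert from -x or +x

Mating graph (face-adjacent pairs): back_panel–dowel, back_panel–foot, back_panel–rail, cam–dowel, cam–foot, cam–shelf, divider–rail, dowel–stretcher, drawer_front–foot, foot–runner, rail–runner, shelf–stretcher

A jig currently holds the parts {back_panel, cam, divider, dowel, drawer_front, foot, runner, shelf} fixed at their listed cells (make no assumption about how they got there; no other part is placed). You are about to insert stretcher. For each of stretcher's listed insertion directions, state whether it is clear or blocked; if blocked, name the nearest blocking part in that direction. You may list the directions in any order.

-x: ray from stretcher(-1, 0) has no placed part ⇒ clear
+x: nearest on ray is dowel@(0, 0) ⇒ blocked

+x: blocked by dowel; -x: clear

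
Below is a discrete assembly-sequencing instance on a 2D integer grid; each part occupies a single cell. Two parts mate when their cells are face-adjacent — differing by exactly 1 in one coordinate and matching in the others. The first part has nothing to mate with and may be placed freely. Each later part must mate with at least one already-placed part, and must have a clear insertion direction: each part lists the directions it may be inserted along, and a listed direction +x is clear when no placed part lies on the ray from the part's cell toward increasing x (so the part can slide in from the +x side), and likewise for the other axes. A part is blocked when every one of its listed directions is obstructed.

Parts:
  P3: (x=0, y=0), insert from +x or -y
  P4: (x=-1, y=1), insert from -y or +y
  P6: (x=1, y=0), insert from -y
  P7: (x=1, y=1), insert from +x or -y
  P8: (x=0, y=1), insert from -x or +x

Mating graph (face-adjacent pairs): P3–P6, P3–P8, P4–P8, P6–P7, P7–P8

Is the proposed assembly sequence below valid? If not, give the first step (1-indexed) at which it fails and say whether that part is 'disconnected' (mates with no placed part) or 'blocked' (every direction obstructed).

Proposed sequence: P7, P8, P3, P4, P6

Valid

1. P7@(1, 1) [+x clear] — {P7}
2. P8@(0, 1) [-x clear] — {P7, P8}
3. P3@(0, 0) [+x clear] — {P3, P7, P8}
4. P4@(-1, 1) [-y clear] — {P3, P4, P7, P8}
5. P6@(1, 0) [-y clear] — {P3, P4, P6, P7, P8}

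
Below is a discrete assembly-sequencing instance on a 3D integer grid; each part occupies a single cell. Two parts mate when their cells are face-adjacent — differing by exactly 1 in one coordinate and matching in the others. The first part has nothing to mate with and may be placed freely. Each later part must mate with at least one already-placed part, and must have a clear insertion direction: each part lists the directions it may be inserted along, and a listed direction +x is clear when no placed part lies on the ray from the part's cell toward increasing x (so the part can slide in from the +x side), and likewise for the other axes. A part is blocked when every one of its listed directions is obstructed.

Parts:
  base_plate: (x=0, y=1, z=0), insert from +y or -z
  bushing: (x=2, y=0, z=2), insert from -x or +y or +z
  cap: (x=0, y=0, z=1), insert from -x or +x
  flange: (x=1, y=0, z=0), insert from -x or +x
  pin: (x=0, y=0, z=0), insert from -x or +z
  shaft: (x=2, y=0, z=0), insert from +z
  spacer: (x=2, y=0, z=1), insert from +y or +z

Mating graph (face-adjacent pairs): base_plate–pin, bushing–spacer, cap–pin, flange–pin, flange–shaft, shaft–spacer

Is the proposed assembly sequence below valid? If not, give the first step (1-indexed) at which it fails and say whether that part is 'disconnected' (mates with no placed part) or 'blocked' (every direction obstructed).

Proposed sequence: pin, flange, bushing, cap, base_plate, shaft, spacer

Invalid at step 3 (disconnected)

1. pin@(0, 0, 0) [-x clear] — {pin}
2. flange@(1, 0, 0) [+x clear] — {flange, pin}
3. bushing@(2, 0, 2) — no placed neighbour ⇒ disconnected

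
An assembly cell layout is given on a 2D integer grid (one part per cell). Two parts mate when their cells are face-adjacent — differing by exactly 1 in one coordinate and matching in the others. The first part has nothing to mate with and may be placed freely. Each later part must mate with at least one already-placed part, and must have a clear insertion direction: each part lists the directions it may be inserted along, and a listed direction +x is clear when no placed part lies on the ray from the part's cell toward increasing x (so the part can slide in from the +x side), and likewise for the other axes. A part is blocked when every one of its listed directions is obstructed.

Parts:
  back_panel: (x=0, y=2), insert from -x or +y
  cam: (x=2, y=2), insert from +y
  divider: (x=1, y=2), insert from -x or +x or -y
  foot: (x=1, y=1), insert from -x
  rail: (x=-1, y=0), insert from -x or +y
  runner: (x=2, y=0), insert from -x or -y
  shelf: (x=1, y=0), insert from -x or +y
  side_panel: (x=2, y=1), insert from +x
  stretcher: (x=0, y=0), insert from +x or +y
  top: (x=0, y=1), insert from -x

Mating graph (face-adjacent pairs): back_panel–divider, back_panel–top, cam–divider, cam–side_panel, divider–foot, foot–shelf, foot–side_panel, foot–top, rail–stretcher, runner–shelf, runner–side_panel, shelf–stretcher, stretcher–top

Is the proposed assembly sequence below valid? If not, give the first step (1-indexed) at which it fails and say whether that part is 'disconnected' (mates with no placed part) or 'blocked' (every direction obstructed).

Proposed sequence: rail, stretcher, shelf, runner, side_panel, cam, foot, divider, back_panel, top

1. rail@(-1, 0) [-x clear] — {rail}
2. stretcher@(0, 0) [+x clear] — {rail, stretcher}
3. shelf@(1, 0) [+y clear] — {rail, shelf, stretcher}
4. runner@(2, 0) [-y clear] — {rail, runner, shelf, stretcher}
5. side_panel@(2, 1) [+x clear] — {rail, runner, shelf, side_panel, stretcher}
6. cam@(2, 2) [+y clear] — {cam, rail, runner, shelf, side_panel, stretcher}
7. foot@(1, 1) [-x clear] — {cam, foot, rail, runner, shelf, side_panel, stretcher}
8. divider@(1, 2) [-x clear] — {cam, divider, foot, rail, runner, shelf, side_panel, stretcher}
9. back_panel@(0, 2) [-x clear] — {back_panel, cam, divider, foot, rail, runner, shelf, side_panel, stretcher}
10. top@(0, 1) [-x clear] — {back_panel, cam, divider, foot, rail, runner, shelf, side_panel, stretcher, top}

Valid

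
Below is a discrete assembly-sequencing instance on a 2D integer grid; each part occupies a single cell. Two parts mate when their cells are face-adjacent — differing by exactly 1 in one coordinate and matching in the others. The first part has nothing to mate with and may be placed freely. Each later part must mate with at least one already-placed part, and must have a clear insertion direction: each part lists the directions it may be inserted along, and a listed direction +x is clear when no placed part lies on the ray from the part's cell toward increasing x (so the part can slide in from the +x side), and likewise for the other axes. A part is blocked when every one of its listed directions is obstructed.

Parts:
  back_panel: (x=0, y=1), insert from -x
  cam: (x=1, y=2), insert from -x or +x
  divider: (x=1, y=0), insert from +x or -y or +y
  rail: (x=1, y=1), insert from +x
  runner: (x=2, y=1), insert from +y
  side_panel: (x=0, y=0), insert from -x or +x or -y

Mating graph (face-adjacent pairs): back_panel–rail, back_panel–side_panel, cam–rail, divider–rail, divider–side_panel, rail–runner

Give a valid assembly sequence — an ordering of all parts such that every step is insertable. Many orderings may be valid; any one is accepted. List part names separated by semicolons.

1. side_panel@(0, 0) [-x clear] — {side_panel}
2. back_panel@(0, 1) [-x clear] — {back_panel, side_panel}
3. divider@(1, 0) [+x clear] — {back_panel, divider, side_panel}
4. rail@(1, 1) [+x clear] — {back_panel, divider, rail, side_panel}
5. runner@(2, 1) [+y clear] — {back_panel, divider, rail, runner, side_panel}
6. cam@(1, 2) [-x clear] — {back_panel, cam, divider, rail, runner, side_panel}

side_panel; back_panel; divider; rail; runner; cam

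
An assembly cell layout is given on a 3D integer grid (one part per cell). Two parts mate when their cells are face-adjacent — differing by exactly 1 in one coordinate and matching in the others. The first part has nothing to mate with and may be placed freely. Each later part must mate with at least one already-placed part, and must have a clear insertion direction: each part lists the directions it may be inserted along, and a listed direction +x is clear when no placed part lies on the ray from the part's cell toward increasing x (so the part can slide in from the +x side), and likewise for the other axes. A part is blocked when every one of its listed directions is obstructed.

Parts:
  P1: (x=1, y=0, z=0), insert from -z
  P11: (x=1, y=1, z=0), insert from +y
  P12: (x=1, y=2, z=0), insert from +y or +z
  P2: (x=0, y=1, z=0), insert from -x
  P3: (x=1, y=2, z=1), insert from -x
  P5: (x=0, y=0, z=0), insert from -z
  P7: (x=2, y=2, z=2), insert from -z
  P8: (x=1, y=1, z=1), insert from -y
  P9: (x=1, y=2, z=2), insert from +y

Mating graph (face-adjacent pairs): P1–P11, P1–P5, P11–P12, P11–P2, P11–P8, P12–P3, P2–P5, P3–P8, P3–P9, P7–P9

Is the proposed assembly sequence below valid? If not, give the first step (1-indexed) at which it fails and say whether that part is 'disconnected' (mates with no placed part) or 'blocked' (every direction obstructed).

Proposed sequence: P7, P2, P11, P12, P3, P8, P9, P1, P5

Invalid at step 2 (disconnected)

1. P7@(2, 2, 2) [-z clear] — {P7}
2. P2@(0, 1, 0) — no placed neighbour ⇒ disconnected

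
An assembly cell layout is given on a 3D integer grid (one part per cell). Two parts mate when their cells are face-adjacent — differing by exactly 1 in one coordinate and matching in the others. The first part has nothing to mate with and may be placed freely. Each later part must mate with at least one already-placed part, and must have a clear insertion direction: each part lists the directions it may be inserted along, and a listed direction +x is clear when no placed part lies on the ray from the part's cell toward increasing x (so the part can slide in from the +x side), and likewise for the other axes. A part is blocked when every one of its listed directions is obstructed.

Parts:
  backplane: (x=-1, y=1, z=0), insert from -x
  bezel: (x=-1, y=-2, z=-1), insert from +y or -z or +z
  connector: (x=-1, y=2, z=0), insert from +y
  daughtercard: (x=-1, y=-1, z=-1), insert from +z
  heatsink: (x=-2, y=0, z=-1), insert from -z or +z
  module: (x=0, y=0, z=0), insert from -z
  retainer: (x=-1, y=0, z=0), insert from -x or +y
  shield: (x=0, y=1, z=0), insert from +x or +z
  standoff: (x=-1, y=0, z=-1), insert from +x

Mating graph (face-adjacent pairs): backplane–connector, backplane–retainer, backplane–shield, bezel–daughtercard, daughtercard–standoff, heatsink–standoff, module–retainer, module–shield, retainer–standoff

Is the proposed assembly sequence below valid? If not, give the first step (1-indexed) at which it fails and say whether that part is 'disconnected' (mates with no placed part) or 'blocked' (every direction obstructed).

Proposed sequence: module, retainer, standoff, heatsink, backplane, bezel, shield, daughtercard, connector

1. module@(0, 0, 0) [-z clear] — {module}
2. retainer@(-1, 0, 0) [-x clear] — {module, retainer}
3. standoff@(-1, 0, -1) [+x clear] — {module, retainer, standoff}
4. heatsink@(-2, 0, -1) [-z clear] — {heatsink, module, retainer, standoff}
5. backplane@(-1, 1, 0) [-x clear] — {backplane, heatsink, module, retainer, standoff}
6. bezel@(-1, -2, -1) — no placed neighbour ⇒ disconnected

Invalid at step 6 (disconnected)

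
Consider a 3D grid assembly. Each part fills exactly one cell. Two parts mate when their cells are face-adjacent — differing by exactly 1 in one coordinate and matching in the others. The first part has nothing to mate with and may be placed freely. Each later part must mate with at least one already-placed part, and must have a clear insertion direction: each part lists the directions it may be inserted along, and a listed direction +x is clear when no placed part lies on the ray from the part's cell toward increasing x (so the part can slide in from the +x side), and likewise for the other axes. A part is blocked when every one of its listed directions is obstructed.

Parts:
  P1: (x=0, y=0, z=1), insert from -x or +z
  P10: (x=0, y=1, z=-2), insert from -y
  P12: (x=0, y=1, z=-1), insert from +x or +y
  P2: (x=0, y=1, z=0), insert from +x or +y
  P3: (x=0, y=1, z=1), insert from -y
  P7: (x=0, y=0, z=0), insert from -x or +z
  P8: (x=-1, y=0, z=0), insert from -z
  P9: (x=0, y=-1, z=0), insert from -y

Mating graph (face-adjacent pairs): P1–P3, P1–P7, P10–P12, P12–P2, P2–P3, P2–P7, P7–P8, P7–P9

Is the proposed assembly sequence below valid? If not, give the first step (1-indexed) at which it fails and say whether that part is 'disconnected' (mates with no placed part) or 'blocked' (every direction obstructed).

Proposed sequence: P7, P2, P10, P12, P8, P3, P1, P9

Invalid at step 3 (disconnected)

1. P7@(0, 0, 0) [-x clear] — {P7}
2. P2@(0, 1, 0) [+x clear] — {P2, P7}
3. P10@(0, 1, -2) — no placed neighbour ⇒ disconnected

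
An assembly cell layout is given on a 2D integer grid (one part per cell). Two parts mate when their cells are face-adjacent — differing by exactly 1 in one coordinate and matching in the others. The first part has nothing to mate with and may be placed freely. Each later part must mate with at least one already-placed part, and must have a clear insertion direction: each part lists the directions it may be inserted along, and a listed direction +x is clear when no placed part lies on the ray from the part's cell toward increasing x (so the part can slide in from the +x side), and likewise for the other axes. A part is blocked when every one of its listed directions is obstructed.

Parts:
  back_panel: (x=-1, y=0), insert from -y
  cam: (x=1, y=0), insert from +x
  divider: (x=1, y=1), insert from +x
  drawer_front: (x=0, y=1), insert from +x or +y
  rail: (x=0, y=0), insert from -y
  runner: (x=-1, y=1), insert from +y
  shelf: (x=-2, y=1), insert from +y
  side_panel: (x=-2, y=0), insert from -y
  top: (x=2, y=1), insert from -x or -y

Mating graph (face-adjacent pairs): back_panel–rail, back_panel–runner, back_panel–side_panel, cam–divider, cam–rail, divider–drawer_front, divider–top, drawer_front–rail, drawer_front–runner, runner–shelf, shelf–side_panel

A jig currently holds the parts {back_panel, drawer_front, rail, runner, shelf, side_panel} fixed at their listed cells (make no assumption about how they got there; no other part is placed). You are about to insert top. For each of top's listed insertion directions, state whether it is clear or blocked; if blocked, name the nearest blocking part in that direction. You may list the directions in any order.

-x: blocked by drawer_front; -y: clear

-x: nearest on ray is drawer_front@(0, 1) ⇒ blocked
-y: ray from top(2, 1) has no placed part ⇒ clear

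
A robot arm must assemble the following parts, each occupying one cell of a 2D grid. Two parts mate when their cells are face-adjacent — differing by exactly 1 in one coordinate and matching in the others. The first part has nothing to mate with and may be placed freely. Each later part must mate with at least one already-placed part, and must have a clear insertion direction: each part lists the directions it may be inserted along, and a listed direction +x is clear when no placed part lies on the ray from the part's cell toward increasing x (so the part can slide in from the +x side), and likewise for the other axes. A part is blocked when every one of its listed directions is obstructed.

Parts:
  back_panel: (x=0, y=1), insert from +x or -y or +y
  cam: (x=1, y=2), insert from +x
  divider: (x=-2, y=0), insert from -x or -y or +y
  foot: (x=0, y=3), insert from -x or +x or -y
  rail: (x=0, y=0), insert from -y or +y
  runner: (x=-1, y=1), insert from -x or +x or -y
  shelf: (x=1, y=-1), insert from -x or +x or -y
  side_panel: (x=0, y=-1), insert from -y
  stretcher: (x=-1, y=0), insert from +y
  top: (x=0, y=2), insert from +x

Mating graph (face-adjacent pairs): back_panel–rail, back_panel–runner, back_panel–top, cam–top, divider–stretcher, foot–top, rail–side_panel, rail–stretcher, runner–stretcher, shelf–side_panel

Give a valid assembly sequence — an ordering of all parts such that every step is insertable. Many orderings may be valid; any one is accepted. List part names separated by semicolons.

rail; side_panel; shelf; stretcher; runner; divider; back_panel; top; cam; foot

1. rail@(0, 0) [-y clear] — {rail}
2. side_panel@(0, -1) [-y clear] — {rail, side_panel}
3. shelf@(1, -1) [+x clear] — {rail, shelf, side_panel}
4. stretcher@(-1, 0) [+y clear] — {rail, shelf, side_panel, stretcher}
5. runner@(-1, 1) [-x clear] — {rail, runner, shelf, side_panel, stretcher}
6. divider@(-2, 0) [-x clear] — {divider, rail, runner, shelf, side_panel, stretcher}
7. back_panel@(0, 1) [+x clear] — {back_panel, divider, rail, runner, shelf, side_panel, stretcher}
8. top@(0, 2) [+x clear] — {back_panel, divider, rail, runner, shelf, side_panel, stretcher, top}
9. cam@(1, 2) [+x clear] — {back_panel, cam, divider, rail, runner, shelf, side_panel, stretcher, top}
10. foot@(0, 3) [-x clear] — {back_panel, cam, divider, foot, rail, runner, shelf, side_panel, stretcher, top}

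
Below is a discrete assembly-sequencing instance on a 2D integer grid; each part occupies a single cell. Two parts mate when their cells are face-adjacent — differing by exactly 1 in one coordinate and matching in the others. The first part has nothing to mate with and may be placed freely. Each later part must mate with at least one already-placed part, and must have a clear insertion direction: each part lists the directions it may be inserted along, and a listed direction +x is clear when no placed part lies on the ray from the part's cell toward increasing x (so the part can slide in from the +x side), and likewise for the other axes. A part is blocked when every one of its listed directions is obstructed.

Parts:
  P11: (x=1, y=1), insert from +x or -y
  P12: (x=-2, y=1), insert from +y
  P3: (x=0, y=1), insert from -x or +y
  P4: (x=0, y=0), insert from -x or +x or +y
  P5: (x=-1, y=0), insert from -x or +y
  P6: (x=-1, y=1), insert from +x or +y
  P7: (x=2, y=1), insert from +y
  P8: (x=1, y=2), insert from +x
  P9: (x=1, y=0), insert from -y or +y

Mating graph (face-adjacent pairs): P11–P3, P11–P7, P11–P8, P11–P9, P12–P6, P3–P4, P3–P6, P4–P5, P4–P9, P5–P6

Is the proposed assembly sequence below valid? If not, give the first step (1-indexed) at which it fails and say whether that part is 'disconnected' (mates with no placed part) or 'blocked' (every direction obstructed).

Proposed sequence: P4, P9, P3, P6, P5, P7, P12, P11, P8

1. P4@(0, 0) [-x clear] — {P4}
2. P9@(1, 0) [-y clear] — {P4, P9}
3. P3@(0, 1) [-x clear] — {P3, P4, P9}
4. P6@(-1, 1) [+y clear] — {P3, P4, P6, P9}
5. P5@(-1, 0) [-x clear] — {P3, P4, P5, P6, P9}
6. P7@(2, 1) — no placed neighbour ⇒ disconnected

Invalid at step 6 (disconnected)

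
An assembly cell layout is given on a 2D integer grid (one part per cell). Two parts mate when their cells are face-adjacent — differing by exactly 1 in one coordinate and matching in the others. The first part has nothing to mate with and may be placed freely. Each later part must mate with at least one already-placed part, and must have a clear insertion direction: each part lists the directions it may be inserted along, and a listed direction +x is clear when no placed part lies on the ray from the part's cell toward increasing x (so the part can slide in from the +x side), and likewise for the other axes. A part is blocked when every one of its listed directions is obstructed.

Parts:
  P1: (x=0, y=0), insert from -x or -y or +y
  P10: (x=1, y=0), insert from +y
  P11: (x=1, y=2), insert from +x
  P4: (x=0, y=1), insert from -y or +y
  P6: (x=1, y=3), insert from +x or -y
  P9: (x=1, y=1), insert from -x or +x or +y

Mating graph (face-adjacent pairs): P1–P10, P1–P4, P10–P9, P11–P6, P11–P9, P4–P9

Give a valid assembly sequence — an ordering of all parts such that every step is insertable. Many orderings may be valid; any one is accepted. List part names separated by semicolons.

1. P10@(1, 0) [+y clear] — {P10}
2. P1@(0, 0) [-x clear] — {P1, P10}
3. P9@(1, 1) [-x clear] — {P1, P10, P9}
4. P11@(1, 2) [+x clear] — {P1, P10, P11, P9}
5. P6@(1, 3) [+x clear] — {P1, P10, P11, P6, P9}
6. P4@(0, 1) [+y clear] — {P1, P10, P11, P4, P6, P9}

P10; P1; P9; P11; P6; P4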